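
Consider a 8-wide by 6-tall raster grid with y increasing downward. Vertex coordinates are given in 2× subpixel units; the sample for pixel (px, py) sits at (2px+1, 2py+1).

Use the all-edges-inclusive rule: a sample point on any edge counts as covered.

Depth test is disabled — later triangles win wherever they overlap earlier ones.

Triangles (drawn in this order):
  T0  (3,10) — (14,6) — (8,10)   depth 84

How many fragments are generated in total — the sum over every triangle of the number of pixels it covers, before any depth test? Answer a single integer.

T0:
  2·area = 20
  edge (3, 10)→(14, 6): d=(11,-4) inclusive
  edge (14, 6)→(8, 10): d=(-6,4) inclusive
  edge (8, 10)→(3, 10): d=(-5,0) inclusive
    (3,4)@(7, 9): e=[5,10,5] → X
    (4,4)@(9, 9): e=[13,2,5] → X
    (5,4)@(11, 9): e=[21,-6,5] → .
    (3,5)@(7, 11): e=[27,-2,-5] → .
    (4,5)@(9, 11): e=[35,-10,-5] → .
  covered (2 px):
    . . . . . . . .
    . . . . . . . .
    . . . . . . . .
    . . . . . . . .
    . . . X X . . .
    . . . . . . . .

Answer: 2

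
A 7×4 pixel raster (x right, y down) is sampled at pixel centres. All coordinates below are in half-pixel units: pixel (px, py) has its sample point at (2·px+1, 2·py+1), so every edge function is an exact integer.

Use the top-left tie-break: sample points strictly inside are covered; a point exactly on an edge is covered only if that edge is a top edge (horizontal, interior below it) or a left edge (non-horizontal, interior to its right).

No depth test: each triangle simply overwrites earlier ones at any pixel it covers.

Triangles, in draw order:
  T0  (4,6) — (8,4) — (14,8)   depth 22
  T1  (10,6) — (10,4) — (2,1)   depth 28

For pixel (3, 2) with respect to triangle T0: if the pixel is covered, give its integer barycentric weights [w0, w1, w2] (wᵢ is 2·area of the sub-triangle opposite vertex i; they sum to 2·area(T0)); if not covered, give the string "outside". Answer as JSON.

T0:
  2·area = 28
  edge (4, 6)→(8, 4): d=(4,-2) top-left  bias=+0
  edge (8, 4)→(14, 8): d=(6,4) right/bottom  bias=-1
  edge (14, 8)→(4, 6): d=(-10,-2) top-left  bias=+0
    (3,2)@(7, 5): e=[2,10,16] → █
    (4,2)@(9, 5): e=[6,2,20] → █
    (5,2)@(11, 5): e=[10,-6,24] → ·
    (3,3)@(7, 7): e=[10,22,-4] → ·
    (4,3)@(9, 7): e=[14,14,0] → █  [on edge]
    (5,3)@(11, 7): e=[18,6,4] → █
    (6,3)@(13, 7): e=[22,-2,8] → ·
  covered (4 px):
    · · · · · · ·
    · · · · · · ·
    · · · █ █ · ·
    · · · · █ █ ·
T1:
  2·area = 16  (B↔C swapped to make it positive)
  edge (10, 6)→(2, 1): d=(-8,-5) top-left  bias=+0
  edge (2, 1)→(10, 4): d=(8,3) right/bottom  bias=-1
  edge (10, 4)→(10, 6): d=(0,2) right/bottom  bias=-1
    (3,1)@(7, 3): e=[9,1,6] → █
    (4,1)@(9, 3): e=[19,-5,2] → ·
    (3,2)@(7, 5): e=[-7,17,6] → ·
    (4,2)@(9, 5): e=[3,11,2] → █
    (5,2)@(11, 5): e=[13,5,-2] → ·
    (4,3)@(9, 7): e=[-13,27,2] → ·
  covered (2 px):
    · · · · · · ·
    · · · █ · · ·
    · · · · █ · ·
    · · · · · · ·

Final: [10,16,2]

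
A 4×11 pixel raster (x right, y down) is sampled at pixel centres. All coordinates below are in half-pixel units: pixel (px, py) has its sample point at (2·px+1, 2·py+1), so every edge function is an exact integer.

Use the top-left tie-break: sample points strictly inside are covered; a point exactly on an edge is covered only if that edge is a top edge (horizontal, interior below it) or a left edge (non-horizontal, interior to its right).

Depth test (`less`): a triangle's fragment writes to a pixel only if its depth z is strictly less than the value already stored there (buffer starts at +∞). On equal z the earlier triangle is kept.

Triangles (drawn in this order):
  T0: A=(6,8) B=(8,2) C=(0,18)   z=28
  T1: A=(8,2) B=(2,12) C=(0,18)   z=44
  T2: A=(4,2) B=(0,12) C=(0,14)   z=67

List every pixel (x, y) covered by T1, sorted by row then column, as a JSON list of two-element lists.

T0:
  2·area = 16  (B↔C swapped to make it positive)
  edge (6, 8)→(0, 18): d=(-6,10) right/bottom  bias=-1
  edge (0, 18)→(8, 2): d=(8,-16) top-left  bias=+0
  edge (8, 2)→(6, 8): d=(-2,6) right/bottom  bias=-1
    (3,2)@(7, 5): e=[8,8,0] → .  [on edge]
    (2,4)@(5, 9): e=[4,8,4] → X
    (3,4)@(7, 9): e=[-16,40,-8] → .
    (2,5)@(5, 11): e=[-8,24,0] → .  [on edge]
    (1,6)@(3, 13): e=[0,8,8] → .  [on edge]
    (1,8)@(3, 17): e=[-24,40,0] → .  [on edge]
  covered (1 px):
    . . . .
    . . . .
    . . . .
    . . . .
    . . X .
    . . . .
    . . . .
    . . . .
    . . . .
    . . . .
    . . . .
T1:
  2·area = 16  (B↔C swapped to make it positive)
  edge (8, 2)→(0, 18): d=(-8,16) right/bottom  bias=-1
  edge (0, 18)→(2, 12): d=(2,-6) top-left  bias=+0
  edge (2, 12)→(8, 2): d=(6,-10) top-left  bias=+0
    (2,1)@(5, 3): e=[40,0,-24] → .  [on edge]
    (2,3)@(5, 7): e=[8,8,0] → X  [on edge]
    (3,3)@(7, 7): e=[-24,20,20] → .
    (1,4)@(3, 9): e=[24,0,-8] → .  [on edge]
    (2,4)@(5, 9): e=[-8,12,12] → .
    (1,5)@(3, 11): e=[8,4,4] → X
    (2,5)@(5, 11): e=[-24,16,24] → .
    (1,6)@(3, 13): e=[-8,8,16] → .
    (0,7)@(1, 15): e=[8,0,8] → X  [on edge]
    (1,7)@(3, 15): e=[-24,12,28] → .
    (0,8)@(1, 17): e=[-8,4,20] → .
  covered (3 px):
    . . . .
    . . . .
    . . . .
    . . X .
    . . . .
    . X . .
    . . . .
    X . . .
    . . . .
    . . . .
    . . . .
T2:
  2·area = 8  (B↔C swapped to make it positive)
  edge (4, 2)→(0, 14): d=(-4,12) right/bottom  bias=-1
  edge (0, 14)→(0, 12): d=(0,-2) top-left  bias=+0
  edge (0, 12)→(4, 2): d=(4,-10) top-left  bias=+0
    (1,2)@(3, 5): e=[0,6,2] → .  [on edge]
    (0,5)@(1, 11): e=[0,2,6] → .  [on edge]
  covered (0 px):
    . . . .
    . . . .
    . . . .
    . . . .
    . . . .
    . . . .
    . . . .
    . . . .
    . . . .
    . . . .
    . . . .

Final: [[2,3],[1,5],[0,7]]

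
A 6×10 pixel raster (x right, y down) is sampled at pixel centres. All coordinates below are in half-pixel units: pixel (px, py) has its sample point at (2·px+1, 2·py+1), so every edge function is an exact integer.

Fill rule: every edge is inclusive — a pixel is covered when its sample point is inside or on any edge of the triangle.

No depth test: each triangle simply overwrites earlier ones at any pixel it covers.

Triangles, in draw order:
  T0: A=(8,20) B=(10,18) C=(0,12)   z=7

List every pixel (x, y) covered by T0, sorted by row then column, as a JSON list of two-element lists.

T0:
  2·area = 32  (B↔C swapped to make it positive)
  edge (8, 20)→(0, 12): d=(-8,-8) inclusive
  edge (0, 12)→(10, 18): d=(10,6) inclusive
  edge (10, 18)→(8, 20): d=(-2,2) inclusive
    (0,6)@(1, 13): e=[0,4,28] → #  [on edge]
    (1,6)@(3, 13): e=[16,-8,24] → ·
    (0,7)@(1, 15): e=[-16,24,24] → ·
    (1,7)@(3, 15): e=[0,12,20] → #  [on edge]
    (2,7)@(5, 15): e=[16,0,16] → #  [on edge]
    (3,7)@(7, 15): e=[32,-12,12] → ·
    (1,8)@(3, 17): e=[-16,32,16] → ·
    (2,8)@(5, 17): e=[0,20,12] → #  [on edge]
    (3,8)@(7, 17): e=[16,8,8] → #
    (4,8)@(9, 17): e=[32,-4,4] → ·
    (5,8)@(11, 17): e=[48,-16,0] → ·  [on edge]
    (2,9)@(5, 19): e=[-16,40,8] → ·
    (3,9)@(7, 19): e=[0,28,4] → #  [on edge]
    (4,9)@(9, 19): e=[16,16,0] → #  [on edge]
  covered (7 px):
    · · · · · ·
    · · · · · ·
    · · · · · ·
    · · · · · ·
    · · · · · ·
    · · · · · ·
    # · · · · ·
    · # # · · ·
    · · # # · ·
    · · · # # ·

Answer: [[0,6],[1,7],[2,7],[2,8],[3,8],[3,9],[4,9]]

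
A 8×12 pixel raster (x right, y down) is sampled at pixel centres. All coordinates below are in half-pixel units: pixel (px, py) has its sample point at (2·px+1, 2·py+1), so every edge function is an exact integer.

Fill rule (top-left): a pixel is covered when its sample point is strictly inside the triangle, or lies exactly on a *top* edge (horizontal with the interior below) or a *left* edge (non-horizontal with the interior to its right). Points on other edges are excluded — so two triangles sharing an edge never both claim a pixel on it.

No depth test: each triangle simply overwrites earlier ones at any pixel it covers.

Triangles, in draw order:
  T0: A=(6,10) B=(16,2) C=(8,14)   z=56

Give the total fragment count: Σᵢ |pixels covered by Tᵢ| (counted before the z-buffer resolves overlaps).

T0:
  2·area = 56
  edge (6, 10)→(16, 2): d=(10,-8) top-left  bias=+0
  edge (16, 2)→(8, 14): d=(-8,12) right/bottom  bias=-1
  edge (8, 14)→(6, 10): d=(-2,-4) top-left  bias=+0
    (7,1)@(15, 3): e=[2,4,50] → █
    (6,2)@(13, 5): e=[6,12,38] → █
    (7,2)@(15, 5): e=[22,-12,46] → ·
    (5,3)@(11, 7): e=[10,20,26] → █
    (6,3)@(13, 7): e=[26,-4,34] → ·
    (4,4)@(9, 9): e=[14,28,14] → █
    (6,4)@(13, 9): e=[46,-20,30] → ·
    (3,5)@(7, 11): e=[18,36,2] → █
    (5,5)@(11, 11): e=[50,-12,18] → ·
    (3,6)@(7, 13): e=[38,20,-2] → ·
    (4,6)@(9, 13): e=[54,-4,6] → ·
  covered (7 px):
    · · · · · · · ·
    · · · · · · · █
    · · · · · · █ ·
    · · · · · █ · ·
    · · · · █ █ · ·
    · · · █ █ · · ·
    · · · · · · · ·
    · · · · · · · ·
    · · · · · · · ·
    · · · · · · · ·
    · · · · · · · ·
    · · · · · · · ·

Answer: 7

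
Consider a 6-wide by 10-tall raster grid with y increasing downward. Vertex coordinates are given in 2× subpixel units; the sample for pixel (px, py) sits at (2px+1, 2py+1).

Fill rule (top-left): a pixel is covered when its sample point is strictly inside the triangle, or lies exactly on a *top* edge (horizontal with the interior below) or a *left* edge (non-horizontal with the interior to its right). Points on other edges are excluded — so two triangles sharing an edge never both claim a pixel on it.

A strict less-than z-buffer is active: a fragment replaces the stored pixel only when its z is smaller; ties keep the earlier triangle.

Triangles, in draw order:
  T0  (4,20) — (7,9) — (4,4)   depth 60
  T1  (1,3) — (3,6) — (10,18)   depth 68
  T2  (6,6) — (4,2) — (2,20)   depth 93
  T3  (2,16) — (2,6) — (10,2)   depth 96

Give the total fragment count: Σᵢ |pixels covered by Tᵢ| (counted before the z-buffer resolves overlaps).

T0:
  2·area = 48  (B↔C swapped to make it positive)
  edge (4, 20)→(4, 4): d=(0,-16) top-left  bias=+0
  edge (4, 4)→(7, 9): d=(3,5) right/bottom  bias=-1
  edge (7, 9)→(4, 20): d=(-3,11) right/bottom  bias=-1
    (2,3)@(5, 7): e=[16,4,28] → #
    (3,3)@(7, 7): e=[48,-6,6] → ·
    (2,4)@(5, 9): e=[16,10,22] → #
    (3,4)@(7, 9): e=[48,0,0] → ·  [on edge]
    (2,5)@(5, 11): e=[16,16,16] → #
    (3,5)@(7, 11): e=[48,6,-6] → ·
    (2,6)@(5, 13): e=[16,22,10] → #
    (3,6)@(7, 13): e=[48,12,-12] → ·
    (2,7)@(5, 15): e=[16,28,4] → #
    (3,7)@(7, 15): e=[48,18,-18] → ·
    (2,8)@(5, 17): e=[16,34,-2] → ·
  covered (5 px):
    · · · · · ·
    · · · · · ·
    · · · · · ·
    · · # · · ·
    · · # · · ·
    · · # · · ·
    · · # · · ·
    · · # · · ·
    · · · · · ·
    · · · · · ·
T1:
  2·area = 3
  edge (1, 3)→(3, 6): d=(2,3) right/bottom  bias=-1
  edge (3, 6)→(10, 18): d=(7,12) right/bottom  bias=-1
  edge (10, 18)→(1, 3): d=(-9,-15) top-left  bias=+0
    (0,1)@(1, 3): e=[0,3,0] → ·  [on edge]
    (2,4)@(5, 9): e=[0,-3,6] → ·  [on edge]
    (3,6)@(7, 13): e=[2,1,0] → #  [on edge]
    (4,6)@(9, 13): e=[-4,-23,30] → ·
    (3,7)@(7, 15): e=[6,15,-18] → ·
    (4,7)@(9, 15): e=[0,-9,12] → ·  [on edge]
  covered (1 px):
    · · · · · ·
    · · · · · ·
    · · · · · ·
    · · · · · ·
    · · · · · ·
    · · · · · ·
    · · · # · ·
    · · · · · ·
    · · · · · ·
    · · · · · ·
T2:
  2·area = 44  (B↔C swapped to make it positive)
  edge (6, 6)→(2, 20): d=(-4,14) right/bottom  bias=-1
  edge (2, 20)→(4, 2): d=(2,-18) top-left  bias=+0
  edge (4, 2)→(6, 6): d=(2,4) right/bottom  bias=-1
    (2,2)@(5, 5): e=[18,24,2] → #
    (3,2)@(7, 5): e=[-10,60,-6] → ·
    (2,3)@(5, 7): e=[10,28,6] → #
    (3,3)@(7, 7): e=[-18,64,-2] → ·
    (2,4)@(5, 9): e=[2,32,10] → #
    (3,4)@(7, 9): e=[-26,68,2] → ·
    (1,5)@(3, 11): e=[22,0,22] → #  [on edge]
    (2,5)@(5, 11): e=[-6,36,14] → ·
    (1,6)@(3, 13): e=[14,4,26] → #
    (2,6)@(5, 13): e=[-14,40,18] → ·
    (1,7)@(3, 15): e=[6,8,30] → #
    (2,7)@(5, 15): e=[-22,44,22] → ·
  covered (6 px):
    · · · · · ·
    · · · · · ·
    · · # · · ·
    · · # · · ·
    · · # · · ·
    · # · · · ·
    · # · · · ·
    · # · · · ·
    · · · · · ·
    · · · · · ·
T3:
  2·area = 80
  edge (2, 16)→(2, 6): d=(0,-10) top-left  bias=+0
  edge (2, 6)→(10, 2): d=(8,-4) top-left  bias=+0
  edge (10, 2)→(2, 16): d=(-8,14) right/bottom  bias=-1
    (4,1)@(9, 3): e=[70,4,6] → #
    (5,1)@(11, 3): e=[90,12,-22] → ·
    (2,2)@(5, 5): e=[30,4,46] → #
    (3,2)@(7, 5): e=[50,12,18] → #
    (4,2)@(9, 5): e=[70,20,-10] → ·
    (1,3)@(3, 7): e=[10,12,58] → #
    (4,3)@(9, 7): e=[70,36,-26] → ·
    (1,4)@(3, 9): e=[10,28,42] → #
    (3,4)@(7, 9): e=[50,44,-14] → ·
    (1,5)@(3, 11): e=[10,44,26] → #
    (2,5)@(5, 11): e=[30,52,-2] → ·
    (1,6)@(3, 13): e=[10,60,10] → #
  covered (10 px):
    · · · · · ·
    · · · · # ·
    · · # # · ·
    · # # # · ·
    · # # · · ·
    · # · · · ·
    · # · · · ·
    · · · · · ·
    · · · · · ·
    · · · · · ·

Result: 22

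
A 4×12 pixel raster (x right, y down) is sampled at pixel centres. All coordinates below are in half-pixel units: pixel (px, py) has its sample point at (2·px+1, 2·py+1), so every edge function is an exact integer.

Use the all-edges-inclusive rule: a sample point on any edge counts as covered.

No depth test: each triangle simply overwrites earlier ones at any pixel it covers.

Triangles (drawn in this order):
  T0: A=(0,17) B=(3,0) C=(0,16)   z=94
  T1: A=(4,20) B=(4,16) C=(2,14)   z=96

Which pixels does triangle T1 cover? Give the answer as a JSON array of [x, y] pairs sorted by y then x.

T0:
  2·area = 3  (B↔C swapped to make it positive)
  edge (0, 17)→(0, 16): d=(0,-1) inclusive
  edge (0, 16)→(3, 0): d=(3,-16) inclusive
  edge (3, 0)→(0, 17): d=(-3,17) inclusive
    (0,5)@(1, 11): e=[1,1,1] → #
    (1,5)@(3, 11): e=[3,33,-33] → ·
    (0,6)@(1, 13): e=[1,7,-5] → ·
  covered (1 px):
    · · · ·
    · · · ·
    · · · ·
    · · · ·
    · · · ·
    # · · ·
    · · · ·
    · · · ·
    · · · ·
    · · · ·
    · · · ·
    · · · ·
T1:
  2·area = 8  (B↔C swapped to make it positive)
  edge (4, 20)→(2, 14): d=(-2,-6) inclusive
  edge (2, 14)→(4, 16): d=(2,2) inclusive
  edge (4, 16)→(4, 20): d=(0,4) inclusive
    (0,5)@(1, 11): e=[0,-4,12] → ·  [on edge]
    (0,6)@(1, 13): e=[-4,0,12] → ·  [on edge]
    (1,7)@(3, 15): e=[4,0,4] → #  [on edge]
    (2,7)@(5, 15): e=[16,-4,-4] → ·
    (1,8)@(3, 17): e=[0,4,4] → #  [on edge]
    (2,8)@(5, 17): e=[12,0,-4] → ·  [on edge]
    (1,9)@(3, 19): e=[-4,8,4] → ·
    (3,9)@(7, 19): e=[20,0,-12] → ·  [on edge]
    (2,11)@(5, 23): e=[0,12,-4] → ·  [on edge]
  covered (2 px):
    · · · ·
    · · · ·
    · · · ·
    · · · ·
    · · · ·
    · · · ·
    · · · ·
    · # · ·
    · # · ·
    · · · ·
    · · · ·
    · · · ·

Answer: [[1,7],[1,8]]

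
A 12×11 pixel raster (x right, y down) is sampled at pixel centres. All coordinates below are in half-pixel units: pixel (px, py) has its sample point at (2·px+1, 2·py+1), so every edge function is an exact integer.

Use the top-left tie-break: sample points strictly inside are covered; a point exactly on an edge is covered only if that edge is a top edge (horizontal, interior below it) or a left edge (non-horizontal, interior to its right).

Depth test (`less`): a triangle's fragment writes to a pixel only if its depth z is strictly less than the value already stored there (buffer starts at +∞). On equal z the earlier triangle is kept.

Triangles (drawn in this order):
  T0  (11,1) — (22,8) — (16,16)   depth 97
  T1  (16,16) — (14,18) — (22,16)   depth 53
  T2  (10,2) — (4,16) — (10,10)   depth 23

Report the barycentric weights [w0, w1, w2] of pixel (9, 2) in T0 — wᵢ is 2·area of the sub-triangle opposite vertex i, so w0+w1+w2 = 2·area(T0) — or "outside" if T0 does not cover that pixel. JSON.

T0:
  2·area = 130
  edge (11, 1)→(22, 8): d=(11,7) right/bottom  bias=-1
  edge (22, 8)→(16, 16): d=(-6,8) right/bottom  bias=-1
  edge (16, 16)→(11, 1): d=(-5,-15) top-left  bias=+0
    (5,0)@(11, 1): e=[0,130,0] → ·  [on edge]
    (6,1)@(13, 3): e=[8,102,20] → █
    (7,1)@(15, 3): e=[-6,86,50] → ·
    (6,2)@(13, 5): e=[30,90,10] → █
    (7,2)@(15, 5): e=[16,74,40] → █
    (8,2)@(17, 5): e=[2,58,70] → █
    (9,2)@(19, 5): e=[-12,42,100] → ·
    (6,3)@(13, 7): e=[52,78,0] → █  [on edge]
    (9,3)@(19, 7): e=[10,30,90] → █
    (10,3)@(21, 7): e=[-4,14,120] → ·
    (6,4)@(13, 9): e=[74,66,-10] → ·
    (7,4)@(15, 9): e=[60,50,20] → █
    (7,6)@(15, 13): e=[104,26,0] → █  [on edge]
    (8,9)@(17, 19): e=[156,-26,0] → ·  [on edge]
  covered (17 px):
    · · · · · · · · · · · ·
    · · · · · · █ · · · · ·
    · · · · · · █ █ █ · · ·
    · · · · · · █ █ █ █ · ·
    · · · · · · · █ █ █ █ ·
    · · · · · · · █ █ █ · ·
    · · · · · · · █ █ · · ·
    · · · · · · · · · · · ·
    · · · · · · · · · · · ·
    · · · · · · · · · · · ·
    · · · · · · · · · · · ·
T1:
  2·area = 12  (B↔C swapped to make it positive)
  edge (16, 16)→(22, 16): d=(6,0) top-left  bias=+0
  edge (22, 16)→(14, 18): d=(-8,2) right/bottom  bias=-1
  edge (14, 18)→(16, 16): d=(2,-2) top-left  bias=+0
    (11,4)@(23, 9): e=[-42,54,0] → ·  [on edge]
    (10,5)@(21, 11): e=[-30,42,0] → ·  [on edge]
    (9,6)@(19, 13): e=[-18,30,0] → ·  [on edge]
    (8,7)@(17, 15): e=[-6,18,0] → ·  [on edge]
    (7,8)@(15, 17): e=[6,6,0] → █  [on edge]
    (8,8)@(17, 17): e=[6,2,4] → █
    (9,8)@(19, 17): e=[6,-2,8] → ·
    (6,9)@(13, 19): e=[18,-6,0] → ·  [on edge]
    (7,9)@(15, 19): e=[18,-10,4] → ·
    (8,9)@(17, 19): e=[18,-14,8] → ·
    (5,10)@(11, 21): e=[30,-18,0] → ·  [on edge]
  covered (2 px):
    · · · · · · · · · · · ·
    · · · · · · · · · · · ·
    · · · · · · · · · · · ·
    · · · · · · · · · · · ·
    · · · · · · · · · · · ·
    · · · · · · · · · · · ·
    · · · · · · · · · · · ·
    · · · · · · · · · · · ·
    · · · · · · · █ █ · · ·
    · · · · · · · · · · · ·
    · · · · · · · · · · · ·
T2:
  2·area = 48  (B↔C swapped to make it positive)
  edge (10, 2)→(10, 10): d=(0,8) right/bottom  bias=-1
  edge (10, 10)→(4, 16): d=(-6,6) right/bottom  bias=-1
  edge (4, 16)→(10, 2): d=(6,-14) top-left  bias=+0
    (9,0)@(19, 1): e=[-72,0,120] → ·  [on edge]
    (8,1)@(17, 3): e=[-56,0,104] → ·  [on edge]
    (4,2)@(9, 5): e=[8,36,4] → █
    (5,2)@(11, 5): e=[-8,24,32] → ·
    (7,2)@(15, 5): e=[-40,0,88] → ·  [on edge]
    (4,3)@(9, 7): e=[8,24,16] → █
    (5,3)@(11, 7): e=[-8,12,44] → ·
    (6,3)@(13, 7): e=[-24,0,72] → ·  [on edge]
    (3,4)@(7, 9): e=[24,24,0] → █  [on edge]
    (5,4)@(11, 9): e=[-8,0,56] → ·  [on edge]
    (3,5)@(7, 11): e=[24,12,12] → █
    (4,5)@(9, 11): e=[8,0,40] → ·  [on edge]
    (3,6)@(7, 13): e=[24,0,24] → ·  [on edge]
    (2,7)@(5, 15): e=[40,0,8] → ·  [on edge]
    (1,8)@(3, 17): e=[56,0,-8] → ·  [on edge]
    (0,9)@(1, 19): e=[72,0,-24] → ·  [on edge]
  covered (5 px):
    · · · · · · · · · · · ·
    · · · · · · · · · · · ·
    · · · · █ · · · · · · ·
    · · · · █ · · · · · · ·
    · · · █ █ · · · · · · ·
    · · · █ · · · · · · · ·
    · · · · · · · · · · · ·
    · · · · · · · · · · · ·
    · · · · · · · · · · · ·
    · · · · · · · · · · · ·
    · · · · · · · · · · · ·

Result: "outside"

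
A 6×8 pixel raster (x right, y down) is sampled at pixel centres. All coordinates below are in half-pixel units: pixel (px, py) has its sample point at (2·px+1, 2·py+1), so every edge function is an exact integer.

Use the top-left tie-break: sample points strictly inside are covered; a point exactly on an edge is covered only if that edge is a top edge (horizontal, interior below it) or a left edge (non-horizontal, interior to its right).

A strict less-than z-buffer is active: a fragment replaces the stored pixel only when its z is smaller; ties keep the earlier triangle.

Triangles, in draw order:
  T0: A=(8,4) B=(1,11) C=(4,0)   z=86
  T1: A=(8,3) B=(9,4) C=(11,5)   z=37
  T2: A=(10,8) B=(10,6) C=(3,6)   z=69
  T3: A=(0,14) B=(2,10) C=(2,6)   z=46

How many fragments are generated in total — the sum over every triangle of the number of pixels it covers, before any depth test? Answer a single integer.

T0:
  2·area = 56
  edge (8, 4)→(1, 11): d=(-7,7) right/bottom  bias=-1
  edge (1, 11)→(4, 0): d=(3,-11) top-left  bias=+0
  edge (4, 0)→(8, 4): d=(4,4) right/bottom  bias=-1
    (2,0)@(5, 1): e=[42,14,0] → ·  [on edge]
    (5,0)@(11, 1): e=[0,80,-24] → ·  [on edge]
    (2,1)@(5, 3): e=[28,20,8] → █
    (3,1)@(7, 3): e=[14,42,0] → ·  [on edge]
    (4,1)@(9, 3): e=[0,64,-8] → ·  [on edge]
    (1,2)@(3, 5): e=[28,4,24] → █
    (3,2)@(7, 5): e=[0,48,8] → ·  [on edge]
    (4,2)@(9, 5): e=[-14,70,0] → ·  [on edge]
    (1,3)@(3, 7): e=[14,10,32] → █
    (2,3)@(5, 7): e=[0,32,24] → ·  [on edge]
    (5,3)@(11, 7): e=[-42,98,0] → ·  [on edge]
    (1,4)@(3, 9): e=[0,16,40] → ·  [on edge]
    (0,5)@(1, 11): e=[0,0,56] → ·  [on edge]
  covered (4 px):
    · · · · · ·
    · · █ · · ·
    · █ █ · · ·
    · █ · · · ·
    · · · · · ·
    · · · · · ·
    · · · · · ·
    · · · · · ·
T1:
  2·area = 1  (B↔C swapped to make it positive)
  edge (8, 3)→(11, 5): d=(3,2) right/bottom  bias=-1
  edge (11, 5)→(9, 4): d=(-2,-1) top-left  bias=+0
  edge (9, 4)→(8, 3): d=(-1,-1) top-left  bias=+0
    (1,0)@(3, 1): e=[4,0,-3] → ·  [on edge]
    (2,0)@(5, 1): e=[0,2,-1] → ·  [on edge]
    (3,1)@(7, 3): e=[2,0,-1] → ·  [on edge]
    (5,2)@(11, 5): e=[0,0,1] → ·  [on edge]
  covered (0 px):
    · · · · · ·
    · · · · · ·
    · · · · · ·
    · · · · · ·
    · · · · · ·
    · · · · · ·
    · · · · · ·
    · · · · · ·
T2:
  2·area = 14  (B↔C swapped to make it positive)
  edge (10, 8)→(3, 6): d=(-7,-2) top-left  bias=+0
  edge (3, 6)→(10, 6): d=(7,0) top-left  bias=+0
  edge (10, 6)→(10, 8): d=(0,2) right/bottom  bias=-1
    (3,3)@(7, 7): e=[1,7,6] → █
    (4,3)@(9, 7): e=[5,7,2] → █
    (5,3)@(11, 7): e=[9,7,-2] → ·
    (3,4)@(7, 9): e=[-13,21,6] → ·
    (4,4)@(9, 9): e=[-9,21,2] → ·
  covered (2 px):
    · · · · · ·
    · · · · · ·
    · · · · · ·
    · · · █ █ ·
    · · · · · ·
    · · · · · ·
    · · · · · ·
    · · · · · ·
T3:
  2·area = 8  (B↔C swapped to make it positive)
  edge (0, 14)→(2, 6): d=(2,-8) top-left  bias=+0
  edge (2, 6)→(2, 10): d=(0,4) right/bottom  bias=-1
  edge (2, 10)→(0, 14): d=(-2,4) right/bottom  bias=-1
    (0,5)@(1, 11): e=[2,4,2] → █
    (1,5)@(3, 11): e=[18,-4,-6] → ·
    (0,6)@(1, 13): e=[6,4,-2] → ·
  covered (1 px):
    · · · · · ·
    · · · · · ·
    · · · · · ·
    · · · · · ·
    · · · · · ·
    █ · · · · ·
    · · · · · ·
    · · · · · ·

Answer: 7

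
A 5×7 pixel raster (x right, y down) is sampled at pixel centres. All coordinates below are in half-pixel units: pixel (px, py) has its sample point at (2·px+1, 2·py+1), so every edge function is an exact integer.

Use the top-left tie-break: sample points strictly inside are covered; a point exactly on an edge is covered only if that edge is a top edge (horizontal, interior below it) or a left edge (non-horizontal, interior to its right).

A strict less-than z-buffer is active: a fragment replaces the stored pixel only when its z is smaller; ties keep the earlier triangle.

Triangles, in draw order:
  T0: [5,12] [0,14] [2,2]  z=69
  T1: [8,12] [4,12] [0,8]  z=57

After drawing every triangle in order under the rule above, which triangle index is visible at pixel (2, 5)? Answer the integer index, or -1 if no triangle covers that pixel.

T0:
  2·area = 56
  edge (5, 12)→(0, 14): d=(-5,2) right/bottom  bias=-1
  edge (0, 14)→(2, 2): d=(2,-12) top-left  bias=+0
  edge (2, 2)→(5, 12): d=(3,10) right/bottom  bias=-1
    (1,3)@(3, 7): e=[29,22,5] → X
    (2,3)@(5, 7): e=[25,46,-15] → .
    (0,4)@(1, 9): e=[23,2,31] → X
    (2,4)@(5, 9): e=[15,50,-9] → .
    (0,5)@(1, 11): e=[13,6,37] → X
    (2,5)@(5, 11): e=[5,54,-3] → .
    (0,6)@(1, 13): e=[3,10,43] → X
    (1,6)@(3, 13): e=[-1,34,23] → .
  covered (6 px):
    . . . . .
    . . . . .
    . . . . .
    . X . . .
    X X . . .
    X X . . .
    X . . . .
T1:
  2·area = 16
  edge (8, 12)→(4, 12): d=(-4,0) right/bottom  bias=-1
  edge (4, 12)→(0, 8): d=(-4,-4) top-left  bias=+0
  edge (0, 8)→(8, 12): d=(8,4) right/bottom  bias=-1
    (0,4)@(1, 9): e=[12,0,4] → X  [on edge]
    (1,4)@(3, 9): e=[12,8,-4] → .
    (0,5)@(1, 11): e=[4,-8,20] → .
    (1,5)@(3, 11): e=[4,0,12] → X  [on edge]
    (2,5)@(5, 11): e=[4,8,4] → X
    (3,5)@(7, 11): e=[4,16,-4] → .
    (1,6)@(3, 13): e=[-4,-8,28] → .
    (2,6)@(5, 13): e=[-4,0,20] → .  [on edge]
  covered (3 px):
    . . . . .
    . . . . .
    . . . . .
    . . . . .
    X . . . .
    . X X . .
    . . . . .

Z-buffer (winner per pixel, '.' = empty):
  . . . . .
  . . . . .
  . . . . .
  . 0 . . .
  1 0 . . .
  0 1 1 . .
  0 . . . .

Answer: 1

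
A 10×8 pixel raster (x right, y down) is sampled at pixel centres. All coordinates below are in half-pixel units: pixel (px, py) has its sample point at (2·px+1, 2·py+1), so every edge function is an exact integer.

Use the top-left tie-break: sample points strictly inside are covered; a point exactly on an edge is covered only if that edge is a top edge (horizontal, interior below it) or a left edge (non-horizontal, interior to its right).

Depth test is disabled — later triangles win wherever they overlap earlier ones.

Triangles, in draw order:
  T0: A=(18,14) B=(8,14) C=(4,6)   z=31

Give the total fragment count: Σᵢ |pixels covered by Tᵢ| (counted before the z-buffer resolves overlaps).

T0:
  2·area = 80
  edge (18, 14)→(8, 14): d=(-10,0) right/bottom  bias=-1
  edge (8, 14)→(4, 6): d=(-4,-8) top-left  bias=+0
  edge (4, 6)→(18, 14): d=(14,8) right/bottom  bias=-1
    (2,3)@(5, 7): e=[70,4,6] → #
    (3,3)@(7, 7): e=[70,20,-10] → ·
    (2,4)@(5, 9): e=[50,-4,34] → ·
    (3,4)@(7, 9): e=[50,12,18] → #
    (4,4)@(9, 9): e=[50,28,2] → #
    (5,4)@(11, 9): e=[50,44,-14] → ·
    (3,5)@(7, 11): e=[30,4,46] → #
    (5,5)@(11, 11): e=[30,36,14] → #
    (6,5)@(13, 11): e=[30,52,-2] → ·
    (3,6)@(7, 13): e=[10,-4,74] → ·
    (4,6)@(9, 13): e=[10,12,58] → #
    (6,6)@(13, 13): e=[10,44,26] → #
  covered (10 px):
    · · · · · · · · · ·
    · · · · · · · · · ·
    · · · · · · · · · ·
    · · # · · · · · · ·
    · · · # # · · · · ·
    · · · # # # · · · ·
    · · · · # # # # · ·
    · · · · · · · · · ·

Answer: 10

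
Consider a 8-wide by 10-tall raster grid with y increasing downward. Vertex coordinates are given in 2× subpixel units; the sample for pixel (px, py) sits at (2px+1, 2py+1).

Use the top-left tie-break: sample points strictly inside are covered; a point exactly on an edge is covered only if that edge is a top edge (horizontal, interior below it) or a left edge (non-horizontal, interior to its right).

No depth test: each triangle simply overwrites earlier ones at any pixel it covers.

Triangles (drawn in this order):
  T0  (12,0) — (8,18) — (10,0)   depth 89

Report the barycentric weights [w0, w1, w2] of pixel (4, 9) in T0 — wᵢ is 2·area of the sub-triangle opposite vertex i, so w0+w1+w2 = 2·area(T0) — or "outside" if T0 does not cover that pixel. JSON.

T0:
  2·area = 36
  edge (12, 0)→(8, 18): d=(-4,18) right/bottom  bias=-1
  edge (8, 18)→(10, 0): d=(2,-18) top-left  bias=+0
  edge (10, 0)→(12, 0): d=(2,0) top-left  bias=+0
    (5,0)@(11, 1): e=[14,20,2] → #
    (6,0)@(13, 1): e=[-22,56,2] → ·
    (5,1)@(11, 3): e=[6,24,6] → #
    (6,1)@(13, 3): e=[-30,60,6] → ·
    (5,2)@(11, 5): e=[-2,28,10] → ·
    (4,4)@(9, 9): e=[18,0,18] → #  [on edge]
    (5,4)@(11, 9): e=[-18,36,18] → ·
    (4,5)@(9, 11): e=[10,4,22] → #
    (5,5)@(11, 11): e=[-26,40,22] → ·
    (4,6)@(9, 13): e=[2,8,26] → #
    (5,6)@(11, 13): e=[-34,44,26] → ·
    (4,7)@(9, 15): e=[-6,12,30] → ·
  covered (5 px):
    · · · · · # · ·
    · · · · · # · ·
    · · · · · · · ·
    · · · · · · · ·
    · · · · # · · ·
    · · · · # · · ·
    · · · · # · · ·
    · · · · · · · ·
    · · · · · · · ·
    · · · · · · · ·

Result: "outside"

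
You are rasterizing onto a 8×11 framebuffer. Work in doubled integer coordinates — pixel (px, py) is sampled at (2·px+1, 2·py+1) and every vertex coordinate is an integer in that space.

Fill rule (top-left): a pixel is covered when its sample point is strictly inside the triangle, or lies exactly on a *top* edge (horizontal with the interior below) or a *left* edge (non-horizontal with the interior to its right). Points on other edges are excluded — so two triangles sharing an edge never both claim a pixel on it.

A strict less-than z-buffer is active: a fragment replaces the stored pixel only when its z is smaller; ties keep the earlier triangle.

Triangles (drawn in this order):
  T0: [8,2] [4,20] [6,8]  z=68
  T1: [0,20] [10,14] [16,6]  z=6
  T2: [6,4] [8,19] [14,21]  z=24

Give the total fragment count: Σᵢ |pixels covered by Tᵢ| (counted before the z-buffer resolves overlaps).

T0:
  2·area = 12
  edge (8, 2)→(4, 20): d=(-4,18) right/bottom  bias=-1
  edge (4, 20)→(6, 8): d=(2,-12) top-left  bias=+0
  edge (6, 8)→(8, 2): d=(2,-6) top-left  bias=+0
    (3,2)@(7, 5): e=[6,6,0] → X  [on edge]
    (4,2)@(9, 5): e=[-30,30,12] → .
    (3,3)@(7, 7): e=[-2,10,4] → .
    (2,5)@(5, 11): e=[18,-6,0] → .  [on edge]
    (2,7)@(5, 15): e=[2,2,8] → X
    (3,7)@(7, 15): e=[-34,26,20] → .
    (1,8)@(3, 17): e=[30,-18,0] → .  [on edge]
    (2,8)@(5, 17): e=[-6,6,12] → .
  covered (2 px):
    . . . . . . . .
    . . . . . . . .
    . . . X . . . .
    . . . . . . . .
    . . . . . . . .
    . . . . . . . .
    . . . . . . . .
    . . X . . . . .
    . . . . . . . .
    . . . . . . . .
    . . . . . . . .
T1:
  2·area = 44  (B↔C swapped to make it positive)
  edge (0, 20)→(16, 6): d=(16,-14) top-left  bias=+0
  edge (16, 6)→(10, 14): d=(-6,8) right/bottom  bias=-1
  edge (10, 14)→(0, 20): d=(-10,6) right/bottom  bias=-1
    (7,3)@(15, 7): e=[2,2,40] → X
    (6,4)@(13, 9): e=[6,6,32] → X
    (7,4)@(15, 9): e=[34,-10,20] → .
    (5,5)@(11, 11): e=[10,10,24] → X
    (6,5)@(13, 11): e=[38,-6,12] → .
    (7,5)@(15, 11): e=[66,-22,0] → .  [on edge]
    (4,6)@(9, 13): e=[14,14,16] → X
    (5,6)@(11, 13): e=[42,-2,4] → .
    (3,7)@(7, 15): e=[18,18,8] → X
    (4,7)@(9, 15): e=[46,2,-4] → .
    (2,8)@(5, 17): e=[22,22,0] → .  [on edge]
    (3,8)@(7, 17): e=[50,6,-12] → .
  covered (5 px):
    . . . . . . . .
    . . . . . . . .
    . . . . . . . .
    . . . . . . . X
    . . . . . . X .
    . . . . . X . .
    . . . . X . . .
    . . . X . . . .
    . . . . . . . .
    . . . . . . . .
    . . . . . . . .
T2:
  2·area = 86  (B↔C swapped to make it positive)
  edge (6, 4)→(14, 21): d=(8,17) right/bottom  bias=-1
  edge (14, 21)→(8, 19): d=(-6,-2) top-left  bias=+0
  edge (8, 19)→(6, 4): d=(-2,-15) top-left  bias=+0
    (3,3)@(7, 7): e=[7,70,9] → X
    (4,3)@(9, 7): e=[-27,74,39] → .
    (3,4)@(7, 9): e=[23,58,5] → X
    (4,4)@(9, 9): e=[-11,62,35] → .
    (3,5)@(7, 11): e=[39,46,1] → X
    (4,5)@(9, 11): e=[5,50,31] → X
    (5,5)@(11, 11): e=[-29,54,61] → .
    (3,6)@(7, 13): e=[55,34,-3] → .
    (4,6)@(9, 13): e=[21,38,27] → X
    (5,6)@(11, 13): e=[-13,42,57] → .
    (4,7)@(9, 15): e=[37,26,23] → X
    (5,7)@(11, 15): e=[3,30,53] → X
  covered (12 px):
    . . . . . . . .
    . . . . . . . .
    . . . . . . . .
    . . . X . . . .
    . . . X . . . .
    . . . X X . . .
    . . . . X . . .
    . . . . X X . .
    . . . . X X . .
    . . . . X X X .
    . . . . . . . .

Answer: 19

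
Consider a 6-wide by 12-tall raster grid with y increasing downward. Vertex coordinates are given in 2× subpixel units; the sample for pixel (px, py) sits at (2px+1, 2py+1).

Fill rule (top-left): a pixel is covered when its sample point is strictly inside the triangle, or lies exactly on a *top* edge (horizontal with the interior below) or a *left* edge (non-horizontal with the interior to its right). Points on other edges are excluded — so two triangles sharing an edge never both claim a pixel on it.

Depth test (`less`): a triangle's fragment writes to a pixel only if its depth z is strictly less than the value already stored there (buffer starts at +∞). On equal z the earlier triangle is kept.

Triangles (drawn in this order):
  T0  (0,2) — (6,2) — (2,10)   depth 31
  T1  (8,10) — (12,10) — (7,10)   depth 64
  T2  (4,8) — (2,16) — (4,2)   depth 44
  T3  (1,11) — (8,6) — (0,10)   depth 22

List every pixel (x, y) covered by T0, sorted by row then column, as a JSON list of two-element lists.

T0:
  2·area = 48
  edge (0, 2)→(6, 2): d=(6,0) top-left  bias=+0
  edge (6, 2)→(2, 10): d=(-4,8) right/bottom  bias=-1
  edge (2, 10)→(0, 2): d=(-2,-8) top-left  bias=+0
    (0,1)@(1, 3): e=[6,36,6] → #
    (1,1)@(3, 3): e=[6,20,22] → #
    (2,1)@(5, 3): e=[6,4,38] → #
    (3,1)@(7, 3): e=[6,-12,54] → ·
    (0,2)@(1, 5): e=[18,28,2] → #
    (2,2)@(5, 5): e=[18,-4,34] → ·
    (0,3)@(1, 7): e=[30,20,-2] → ·
    (1,3)@(3, 7): e=[30,4,14] → #
    (2,3)@(5, 7): e=[30,-12,30] → ·
    (1,4)@(3, 9): e=[42,-4,10] → ·
  covered (6 px):
    · · · · · ·
    # # # · · ·
    # # · · · ·
    · # · · · ·
    · · · · · ·
    · · · · · ·
    · · · · · ·
    · · · · · ·
    · · · · · ·
    · · · · · ·
    · · · · · ·
    · · · · · ·
T1:
  degenerate (2·area = 0) — covers nothing
T2:
  2·area = 12
  edge (4, 8)→(2, 16): d=(-2,8) right/bottom  bias=-1
  edge (2, 16)→(4, 2): d=(2,-14) top-left  bias=+0
  edge (4, 2)→(4, 8): d=(0,6) right/bottom  bias=-1
    (1,4)@(3, 9): e=[6,0,6] → #  [on edge]
    (2,4)@(5, 9): e=[-10,28,-6] → ·
    (1,5)@(3, 11): e=[2,4,6] → #
    (2,5)@(5, 11): e=[-14,32,-6] → ·
    (1,6)@(3, 13): e=[-2,8,6] → ·
    (0,11)@(1, 23): e=[-6,0,18] → ·  [on edge]
  covered (2 px):
    · · · · · ·
    · · · · · ·
    · · · · · ·
    · · · · · ·
    · # · · · ·
    · # · · · ·
    · · · · · ·
    · · · · · ·
    · · · · · ·
    · · · · · ·
    · · · · · ·
    · · · · · ·
T3:
  2·area = 12  (B↔C swapped to make it positive)
  edge (1, 11)→(0, 10): d=(-1,-1) top-left  bias=+0
  edge (0, 10)→(8, 6): d=(8,-4) top-left  bias=+0
  edge (8, 6)→(1, 11): d=(-7,5) right/bottom  bias=-1
    (1,4)@(3, 9): e=[4,4,4] → #
    (2,4)@(5, 9): e=[6,12,-6] → ·
    (0,5)@(1, 11): e=[0,12,0] → ·  [on edge]
    (1,5)@(3, 11): e=[2,20,-10] → ·
    (1,6)@(3, 13): e=[0,36,-24] → ·  [on edge]
    (2,7)@(5, 15): e=[0,60,-48] → ·  [on edge]
    (3,8)@(7, 17): e=[0,84,-72] → ·  [on edge]
    (4,9)@(9, 19): e=[0,108,-96] → ·  [on edge]
    (5,10)@(11, 21): e=[0,132,-120] → ·  [on edge]
  covered (1 px):
    · · · · · ·
    · · · · · ·
    · · · · · ·
    · · · · · ·
    · # · · · ·
    · · · · · ·
    · · · · · ·
    · · · · · ·
    · · · · · ·
    · · · · · ·
    · · · · · ·
    · · · · · ·

Answer: [[0,1],[1,1],[2,1],[0,2],[1,2],[1,3]]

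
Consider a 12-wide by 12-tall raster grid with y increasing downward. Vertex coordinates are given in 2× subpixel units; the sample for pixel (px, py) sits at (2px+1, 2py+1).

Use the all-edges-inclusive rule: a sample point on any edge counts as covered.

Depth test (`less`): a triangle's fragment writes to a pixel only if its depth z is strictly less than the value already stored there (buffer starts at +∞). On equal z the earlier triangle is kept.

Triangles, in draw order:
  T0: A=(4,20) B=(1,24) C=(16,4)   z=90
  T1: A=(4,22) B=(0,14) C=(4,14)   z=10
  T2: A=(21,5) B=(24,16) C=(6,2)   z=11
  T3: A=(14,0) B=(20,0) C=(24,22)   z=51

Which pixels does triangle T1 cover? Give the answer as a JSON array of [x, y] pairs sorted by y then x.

T0:
  degenerate (2·area = 0) — covers nothing
T1:
  2·area = 32
  edge (4, 22)→(0, 14): d=(-4,-8) inclusive
  edge (0, 14)→(4, 14): d=(4,0) inclusive
  edge (4, 14)→(4, 22): d=(0,8) inclusive
    (0,7)@(1, 15): e=[4,4,24] → #
    (1,7)@(3, 15): e=[20,4,8] → #
    (2,7)@(5, 15): e=[36,4,-8] → ·
    (0,8)@(1, 17): e=[-4,12,24] → ·
    (1,8)@(3, 17): e=[12,12,8] → #
    (2,8)@(5, 17): e=[28,12,-8] → ·
    (1,9)@(3, 19): e=[4,20,8] → #
    (2,9)@(5, 19): e=[20,20,-8] → ·
    (1,10)@(3, 21): e=[-4,28,8] → ·
  covered (4 px):
    · · · · · · · · · · · ·
    · · · · · · · · · · · ·
    · · · · · · · · · · · ·
    · · · · · · · · · · · ·
    · · · · · · · · · · · ·
    · · · · · · · · · · · ·
    · · · · · · · · · · · ·
    # # · · · · · · · · · ·
    · # · · · · · · · · · ·
    · # · · · · · · · · · ·
    · · · · · · · · · · · ·
    · · · · · · · · · · · ·
T2:
  2·area = 156
  edge (21, 5)→(24, 16): d=(3,11) inclusive
  edge (24, 16)→(6, 2): d=(-18,-14) inclusive
  edge (6, 2)→(21, 5): d=(15,3) inclusive
    (0,0)@(1, 1): e=[208,-52,0] → ·  [on edge]
    (4,1)@(9, 3): e=[126,24,6] → #
    (5,1)@(11, 3): e=[104,52,0] → #  [on edge]
    (6,1)@(13, 3): e=[82,80,-6] → ·
    (4,2)@(9, 5): e=[132,-12,36] → ·
    (5,2)@(11, 5): e=[110,16,30] → #
    (6,2)@(13, 5): e=[88,44,24] → #
    (7,2)@(15, 5): e=[66,72,18] → #
    (8,2)@(17, 5): e=[44,100,12] → #
    (9,2)@(19, 5): e=[22,128,6] → #
    (10,2)@(21, 5): e=[0,156,0] → #  [on edge]
    (11,2)@(23, 5): e=[-22,184,-6] → ·
    (7,4)@(15, 9): e=[78,0,78] → #  [on edge]
  covered (22 px):
    · · · · · · · · · · · ·
    · · · · # # · · · · · ·
    · · · · · # # # # # # ·
    · · · · · · # # # # # ·
    · · · · · · · # # # # ·
    · · · · · · · · · # # ·
    · · · · · · · · · · # #
    · · · · · · · · · · · #
    · · · · · · · · · · · ·
    · · · · · · · · · · · ·
    · · · · · · · · · · · ·
    · · · · · · · · · · · ·
T3:
  2·area = 132
  edge (14, 0)→(20, 0): d=(6,0) inclusive
  edge (20, 0)→(24, 22): d=(4,22) inclusive
  edge (24, 22)→(14, 0): d=(-10,-22) inclusive
    (7,0)@(15, 1): e=[6,114,12] → #
    (8,0)@(17, 1): e=[6,70,56] → #
    (9,0)@(19, 1): e=[6,26,100] → #
    (10,0)@(21, 1): e=[6,-18,144] → ·
    (7,1)@(15, 3): e=[18,122,-8] → ·
    (8,1)@(17, 3): e=[18,78,36] → #
    (10,1)@(21, 3): e=[18,-10,124] → ·
    (8,2)@(17, 5): e=[30,86,16] → #
    (10,2)@(21, 5): e=[30,-2,104] → ·
    (8,3)@(17, 7): e=[42,94,-4] → ·
    (9,3)@(19, 7): e=[42,50,40] → #
    (10,3)@(21, 7): e=[42,6,84] → #
    (9,5)@(19, 11): e=[66,66,0] → #  [on edge]
  covered (17 px):
    · · · · · · · # # # · ·
    · · · · · · · · # # · ·
    · · · · · · · · # # · ·
    · · · · · · · · · # # ·
    · · · · · · · · · # # ·
    · · · · · · · · · # # ·
    · · · · · · · · · · # ·
    · · · · · · · · · · # ·
    · · · · · · · · · · · #
    · · · · · · · · · · · #
    · · · · · · · · · · · ·
    · · · · · · · · · · · ·

Answer: [[0,7],[1,7],[1,8],[1,9]]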